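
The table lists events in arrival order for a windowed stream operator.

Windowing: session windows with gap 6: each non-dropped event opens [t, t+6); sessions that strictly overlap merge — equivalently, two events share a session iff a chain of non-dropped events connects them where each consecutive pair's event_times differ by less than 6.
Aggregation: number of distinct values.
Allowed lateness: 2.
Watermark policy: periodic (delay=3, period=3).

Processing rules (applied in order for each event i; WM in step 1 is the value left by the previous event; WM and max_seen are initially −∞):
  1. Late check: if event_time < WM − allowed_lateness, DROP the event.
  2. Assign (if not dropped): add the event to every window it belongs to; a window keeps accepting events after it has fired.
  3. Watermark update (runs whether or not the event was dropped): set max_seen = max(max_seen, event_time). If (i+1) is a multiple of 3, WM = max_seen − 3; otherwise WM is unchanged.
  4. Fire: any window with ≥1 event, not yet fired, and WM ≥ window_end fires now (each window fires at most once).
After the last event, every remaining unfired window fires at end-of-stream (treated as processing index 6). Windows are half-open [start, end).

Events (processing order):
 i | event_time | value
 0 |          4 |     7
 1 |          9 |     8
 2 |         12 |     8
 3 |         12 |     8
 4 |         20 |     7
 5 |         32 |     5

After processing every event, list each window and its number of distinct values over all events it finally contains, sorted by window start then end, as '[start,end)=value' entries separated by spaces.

[4,18)=2 [20,26)=1 [32,38)=1

i=0 t=4 v=7: → [4,10); WM=−∞
i=1 t=9 v=8: → [4,15); WM=−∞
i=2 t=12 v=8: → [4,18); WM=9
i=3 t=12 v=8: → [4,18); WM=9
i=4 t=20 v=7: → [20,26); WM=9
i=5 t=32 v=5: → [32,38); WM=29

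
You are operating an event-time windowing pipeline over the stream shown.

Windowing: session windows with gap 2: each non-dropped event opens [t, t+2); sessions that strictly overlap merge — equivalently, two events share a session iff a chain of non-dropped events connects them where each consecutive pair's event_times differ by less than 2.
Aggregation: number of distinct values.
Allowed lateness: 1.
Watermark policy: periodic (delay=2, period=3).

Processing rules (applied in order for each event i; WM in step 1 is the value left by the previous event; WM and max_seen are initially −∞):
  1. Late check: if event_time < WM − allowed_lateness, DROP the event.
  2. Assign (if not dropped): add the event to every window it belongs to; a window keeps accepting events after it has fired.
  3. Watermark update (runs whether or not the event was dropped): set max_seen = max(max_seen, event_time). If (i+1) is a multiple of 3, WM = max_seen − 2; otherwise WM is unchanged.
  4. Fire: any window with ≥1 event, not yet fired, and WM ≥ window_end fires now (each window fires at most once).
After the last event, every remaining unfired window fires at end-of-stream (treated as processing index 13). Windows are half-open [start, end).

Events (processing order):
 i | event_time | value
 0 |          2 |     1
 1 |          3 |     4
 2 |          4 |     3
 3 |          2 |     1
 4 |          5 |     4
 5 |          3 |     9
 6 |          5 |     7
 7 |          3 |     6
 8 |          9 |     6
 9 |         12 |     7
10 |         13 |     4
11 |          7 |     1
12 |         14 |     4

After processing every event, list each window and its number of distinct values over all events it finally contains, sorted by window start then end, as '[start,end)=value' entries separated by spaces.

i=0 t=2 v=1: → [2,4); WM=−∞
i=1 t=3 v=4: → [2,5); WM=−∞
i=2 t=4 v=3: → [2,6); WM=2
i=3 t=2 v=1: → [2,6); WM=2
i=4 t=5 v=4: → [2,7); WM=2
i=5 t=3 v=9: → [2,7); WM=3
i=6 t=5 v=7: → [2,7); WM=3
i=7 t=3 v=6: → [2,7); WM=3
i=8 t=9 v=6: → [9,11); WM=7
i=9 t=12 v=7: → [12,14); WM=7
i=10 t=13 v=4: → [12,15); WM=7
i=11 t=7 v=1: → [7,9); WM=11
i=12 t=14 v=4: → [12,16); WM=11

[2,7)=6 [7,9)=1 [9,11)=1 [12,16)=2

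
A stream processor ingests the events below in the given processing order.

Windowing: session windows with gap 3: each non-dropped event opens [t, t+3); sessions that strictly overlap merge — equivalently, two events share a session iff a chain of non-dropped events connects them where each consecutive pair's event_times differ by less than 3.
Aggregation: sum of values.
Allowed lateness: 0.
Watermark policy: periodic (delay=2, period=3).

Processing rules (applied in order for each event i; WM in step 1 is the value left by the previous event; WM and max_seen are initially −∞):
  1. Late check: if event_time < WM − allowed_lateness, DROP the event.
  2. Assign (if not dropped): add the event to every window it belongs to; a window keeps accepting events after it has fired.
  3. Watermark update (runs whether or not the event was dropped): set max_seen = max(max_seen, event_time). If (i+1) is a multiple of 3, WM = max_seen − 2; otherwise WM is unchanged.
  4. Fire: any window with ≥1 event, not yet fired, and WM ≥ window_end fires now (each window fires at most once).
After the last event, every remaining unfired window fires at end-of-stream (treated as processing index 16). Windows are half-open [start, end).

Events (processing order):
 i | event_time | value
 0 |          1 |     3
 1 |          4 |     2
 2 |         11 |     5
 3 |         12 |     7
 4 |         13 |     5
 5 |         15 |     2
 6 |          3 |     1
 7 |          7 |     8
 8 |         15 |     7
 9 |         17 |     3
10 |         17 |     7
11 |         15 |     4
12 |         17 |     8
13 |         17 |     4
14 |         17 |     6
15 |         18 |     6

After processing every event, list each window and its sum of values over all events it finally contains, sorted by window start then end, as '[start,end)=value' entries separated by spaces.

[1,4)=3 [4,7)=2 [11,21)=64

i=0 t=1 v=3: → [1,4); WM=−∞
i=1 t=4 v=2: → [4,7); WM=−∞
i=2 t=11 v=5: → [11,14); WM=9
i=3 t=12 v=7: → [11,15); WM=9
i=4 t=13 v=5: → [11,16); WM=9
i=5 t=15 v=2: → [11,18); WM=13
i=6 t=3 v=1: DROP (t<13-0); WM=13
i=7 t=7 v=8: DROP (t<13-0); WM=13
i=8 t=15 v=7: → [11,18); WM=13
i=9 t=17 v=3: → [11,20); WM=13
i=10 t=17 v=7: → [11,20); WM=13
i=11 t=15 v=4: → [11,20); WM=15
i=12 t=17 v=8: → [11,20); WM=15
i=13 t=17 v=4: → [11,20); WM=15
i=14 t=17 v=6: → [11,20); WM=15
i=15 t=18 v=6: → [11,21); WM=15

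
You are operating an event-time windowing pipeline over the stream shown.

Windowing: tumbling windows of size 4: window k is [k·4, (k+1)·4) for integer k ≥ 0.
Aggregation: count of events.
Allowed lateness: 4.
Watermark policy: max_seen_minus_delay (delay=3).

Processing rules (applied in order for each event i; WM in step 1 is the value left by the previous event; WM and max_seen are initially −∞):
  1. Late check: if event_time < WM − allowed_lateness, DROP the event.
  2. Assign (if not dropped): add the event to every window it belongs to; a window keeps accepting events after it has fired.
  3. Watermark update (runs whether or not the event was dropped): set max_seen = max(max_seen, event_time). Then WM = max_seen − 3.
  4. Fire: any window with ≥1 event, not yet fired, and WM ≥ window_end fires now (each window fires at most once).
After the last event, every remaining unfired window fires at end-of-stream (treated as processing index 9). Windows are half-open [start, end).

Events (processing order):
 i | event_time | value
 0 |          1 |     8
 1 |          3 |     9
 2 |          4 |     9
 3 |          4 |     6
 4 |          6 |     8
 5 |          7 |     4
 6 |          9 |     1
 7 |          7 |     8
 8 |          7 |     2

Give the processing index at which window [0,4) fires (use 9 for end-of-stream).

5

i=0 t=1 v=8: → [0,4); WM=-2
i=1 t=3 v=9: → [0,4); WM=0
i=2 t=4 v=9: → [4,8); WM=1
i=3 t=4 v=6: → [4,8); WM=1
i=4 t=6 v=8: → [4,8); WM=3
i=5 t=7 v=4: → [4,8); WM=4; [0,4) fires=2
i=6 t=9 v=1: → [8,12); WM=6
i=7 t=7 v=8: → [4,8); WM=6
i=8 t=7 v=2: → [4,8); WM=6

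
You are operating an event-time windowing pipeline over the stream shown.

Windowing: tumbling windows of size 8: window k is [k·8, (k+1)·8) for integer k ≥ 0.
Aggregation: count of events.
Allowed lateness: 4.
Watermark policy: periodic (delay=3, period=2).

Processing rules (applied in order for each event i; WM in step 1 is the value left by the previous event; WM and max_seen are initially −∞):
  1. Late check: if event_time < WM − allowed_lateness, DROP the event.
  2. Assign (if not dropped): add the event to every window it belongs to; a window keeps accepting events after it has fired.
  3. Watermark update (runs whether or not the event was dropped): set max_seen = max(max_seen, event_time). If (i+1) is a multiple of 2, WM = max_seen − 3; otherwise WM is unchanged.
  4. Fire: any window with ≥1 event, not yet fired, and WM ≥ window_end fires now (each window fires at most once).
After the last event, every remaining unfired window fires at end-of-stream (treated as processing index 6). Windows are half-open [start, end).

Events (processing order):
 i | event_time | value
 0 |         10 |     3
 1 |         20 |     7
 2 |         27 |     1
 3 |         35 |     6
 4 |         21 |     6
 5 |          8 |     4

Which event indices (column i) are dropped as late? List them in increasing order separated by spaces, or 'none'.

i=0 t=10 v=3: → [8,16); WM=−∞
i=1 t=20 v=7: → [16,24); WM=17; [8,16) fires=1
i=2 t=27 v=1: → [24,32); WM=17
i=3 t=35 v=6: → [32,40); WM=32; [16,24) fires=1 [24,32) fires=1
i=4 t=21 v=6: DROP (t<32-4); WM=32
i=5 t=8 v=4: DROP (t<32-4); WM=32

4 5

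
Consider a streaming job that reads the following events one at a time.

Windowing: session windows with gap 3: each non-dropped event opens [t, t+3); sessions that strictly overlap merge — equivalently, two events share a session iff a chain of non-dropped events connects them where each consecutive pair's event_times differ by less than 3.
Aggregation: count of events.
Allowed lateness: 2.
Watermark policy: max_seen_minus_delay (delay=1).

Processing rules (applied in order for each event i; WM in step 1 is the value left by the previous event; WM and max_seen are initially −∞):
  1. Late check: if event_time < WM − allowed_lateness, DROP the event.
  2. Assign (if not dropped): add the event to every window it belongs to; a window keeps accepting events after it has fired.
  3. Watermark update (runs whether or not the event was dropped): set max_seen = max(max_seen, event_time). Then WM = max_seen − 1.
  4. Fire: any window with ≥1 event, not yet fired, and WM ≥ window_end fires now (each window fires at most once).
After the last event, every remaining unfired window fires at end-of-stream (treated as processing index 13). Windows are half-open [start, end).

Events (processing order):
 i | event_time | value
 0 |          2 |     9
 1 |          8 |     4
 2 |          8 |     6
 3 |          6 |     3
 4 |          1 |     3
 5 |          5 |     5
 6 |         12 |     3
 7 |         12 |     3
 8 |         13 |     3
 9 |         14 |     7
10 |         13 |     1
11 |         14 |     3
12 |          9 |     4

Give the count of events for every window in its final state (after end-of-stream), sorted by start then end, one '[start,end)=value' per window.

i=0 t=2 v=9: → [2,5); WM=1
i=1 t=8 v=4: → [8,11); WM=7
i=2 t=8 v=6: → [8,11); WM=7
i=3 t=6 v=3: → [6,11); WM=7
i=4 t=1 v=3: DROP (t<7-2); WM=7
i=5 t=5 v=5: → [5,11); WM=7
i=6 t=12 v=3: → [12,15); WM=11
i=7 t=12 v=3: → [12,15); WM=11
i=8 t=13 v=3: → [12,16); WM=12
i=9 t=14 v=7: → [12,17); WM=13
i=10 t=13 v=1: → [12,17); WM=13
i=11 t=14 v=3: → [12,17); WM=13
i=12 t=9 v=4: DROP (t<13-2); WM=13

[2,5)=1 [5,11)=4 [12,17)=6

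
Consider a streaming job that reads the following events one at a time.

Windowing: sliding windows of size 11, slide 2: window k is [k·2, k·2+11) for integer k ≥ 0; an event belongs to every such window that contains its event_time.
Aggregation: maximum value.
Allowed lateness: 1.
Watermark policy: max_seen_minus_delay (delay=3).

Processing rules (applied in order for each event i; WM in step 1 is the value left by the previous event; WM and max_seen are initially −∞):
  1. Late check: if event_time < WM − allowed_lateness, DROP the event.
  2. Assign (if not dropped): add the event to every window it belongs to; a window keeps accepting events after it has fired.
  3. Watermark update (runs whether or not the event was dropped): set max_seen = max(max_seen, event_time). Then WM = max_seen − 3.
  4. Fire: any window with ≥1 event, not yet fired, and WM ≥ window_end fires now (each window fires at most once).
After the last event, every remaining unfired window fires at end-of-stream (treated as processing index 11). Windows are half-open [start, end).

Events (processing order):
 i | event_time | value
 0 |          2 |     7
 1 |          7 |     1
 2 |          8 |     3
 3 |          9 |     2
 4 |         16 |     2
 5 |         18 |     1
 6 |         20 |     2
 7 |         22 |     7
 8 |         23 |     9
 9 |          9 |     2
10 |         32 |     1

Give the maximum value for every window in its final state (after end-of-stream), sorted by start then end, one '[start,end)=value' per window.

i=0 t=2 v=7: → [2,13),[0,11); WM=-1
i=1 t=7 v=1: → [6,17),[4,15),[2,13),[0,11); WM=4
i=2 t=8 v=3: → [8,19),[6,17),[4,15),[2,13),[0,11); WM=5
i=3 t=9 v=2: → [8,19),[6,17),[4,15),[2,13),[0,11); WM=6
i=4 t=16 v=2: → [16,27),[14,25),[12,23),[10,21),[8,19),[6,17); WM=13; [0,11) fires=7 [2,13) fires=7
i=5 t=18 v=1: → [18,29),[16,27),[14,25),[12,23),[10,21),[8,19); WM=15; [4,15) fires=3
i=6 t=20 v=2: → [20,31),[18,29),[16,27),[14,25),[12,23),[10,21); WM=17; [6,17) fires=3
i=7 t=22 v=7: → [22,33),[20,31),[18,29),[16,27),[14,25),[12,23); WM=19; [8,19) fires=3
i=8 t=23 v=9: → [22,33),[20,31),[18,29),[16,27),[14,25); WM=20
i=9 t=9 v=2: DROP (t<20-1); WM=20
i=10 t=32 v=1: → [32,43),[30,41),[28,39),[26,37),[24,35),[22,33); WM=29; [10,21) fires=2 [12,23) fires=7 [14,25) fires=9 [16,27) fires=9 [18,29) fires=9

[0,11)=7 [2,13)=7 [4,15)=3 [6,17)=3 [8,19)=3 [10,21)=2 [12,23)=7 [14,25)=9 [16,27)=9 [18,29)=9 [20,31)=9 [22,33)=9 [24,35)=1 [26,37)=1 [28,39)=1 [30,41)=1 [32,43)=1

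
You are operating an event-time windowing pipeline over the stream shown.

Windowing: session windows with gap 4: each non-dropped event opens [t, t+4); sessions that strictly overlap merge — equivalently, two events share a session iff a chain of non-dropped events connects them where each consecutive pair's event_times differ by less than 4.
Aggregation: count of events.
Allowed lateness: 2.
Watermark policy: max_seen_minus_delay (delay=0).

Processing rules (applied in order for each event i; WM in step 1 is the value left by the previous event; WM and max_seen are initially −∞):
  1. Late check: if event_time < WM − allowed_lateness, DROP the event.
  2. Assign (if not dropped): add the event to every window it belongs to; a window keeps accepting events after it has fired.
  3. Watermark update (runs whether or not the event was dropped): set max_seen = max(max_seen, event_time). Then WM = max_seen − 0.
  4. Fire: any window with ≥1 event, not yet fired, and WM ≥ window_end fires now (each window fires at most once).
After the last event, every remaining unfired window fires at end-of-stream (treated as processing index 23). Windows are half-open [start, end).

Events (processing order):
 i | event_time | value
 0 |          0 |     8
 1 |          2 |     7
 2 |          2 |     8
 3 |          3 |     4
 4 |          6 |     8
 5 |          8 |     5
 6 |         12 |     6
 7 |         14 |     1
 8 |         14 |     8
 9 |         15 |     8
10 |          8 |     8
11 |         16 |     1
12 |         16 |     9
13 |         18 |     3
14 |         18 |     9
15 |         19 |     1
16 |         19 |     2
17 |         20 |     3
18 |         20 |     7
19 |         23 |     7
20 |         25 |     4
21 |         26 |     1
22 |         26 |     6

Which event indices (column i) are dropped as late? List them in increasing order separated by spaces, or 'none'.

i=0 t=0 v=8: → [0,4); WM=0
i=1 t=2 v=7: → [0,6); WM=2
i=2 t=2 v=8: → [0,6); WM=2
i=3 t=3 v=4: → [0,7); WM=3
i=4 t=6 v=8: → [0,10); WM=6
i=5 t=8 v=5: → [0,12); WM=8
i=6 t=12 v=6: → [12,16); WM=12
i=7 t=14 v=1: → [12,18); WM=14
i=8 t=14 v=8: → [12,18); WM=14
i=9 t=15 v=8: → [12,19); WM=15
i=10 t=8 v=8: DROP (t<15-2); WM=15
i=11 t=16 v=1: → [12,20); WM=16
i=12 t=16 v=9: → [12,20); WM=16
i=13 t=18 v=3: → [12,22); WM=18
i=14 t=18 v=9: → [12,22); WM=18
i=15 t=19 v=1: → [12,23); WM=19
i=16 t=19 v=2: → [12,23); WM=19
i=17 t=20 v=3: → [12,24); WM=20
i=18 t=20 v=7: → [12,24); WM=20
i=19 t=23 v=7: → [12,27); WM=23
i=20 t=25 v=4: → [12,29); WM=25
i=21 t=26 v=1: → [12,30); WM=26
i=22 t=26 v=6: → [12,30); WM=26

10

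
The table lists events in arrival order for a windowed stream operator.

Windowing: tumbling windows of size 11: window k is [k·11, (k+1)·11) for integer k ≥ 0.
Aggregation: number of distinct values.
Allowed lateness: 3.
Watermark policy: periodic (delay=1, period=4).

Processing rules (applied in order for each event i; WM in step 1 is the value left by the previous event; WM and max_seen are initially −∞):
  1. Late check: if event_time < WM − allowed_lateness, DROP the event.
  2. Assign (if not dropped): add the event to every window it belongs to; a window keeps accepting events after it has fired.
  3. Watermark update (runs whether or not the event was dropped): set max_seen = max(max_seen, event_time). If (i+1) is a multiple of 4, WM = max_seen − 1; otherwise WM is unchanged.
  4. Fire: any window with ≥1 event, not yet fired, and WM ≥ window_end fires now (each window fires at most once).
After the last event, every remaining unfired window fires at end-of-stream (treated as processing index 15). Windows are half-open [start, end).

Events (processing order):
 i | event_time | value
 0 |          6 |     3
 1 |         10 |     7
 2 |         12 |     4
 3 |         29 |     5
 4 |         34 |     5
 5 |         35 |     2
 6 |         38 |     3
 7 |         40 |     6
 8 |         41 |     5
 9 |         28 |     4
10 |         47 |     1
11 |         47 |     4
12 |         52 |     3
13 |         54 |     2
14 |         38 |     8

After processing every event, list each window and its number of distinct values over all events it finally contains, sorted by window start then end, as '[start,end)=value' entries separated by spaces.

[0,11)=2 [11,22)=1 [22,33)=1 [33,44)=4 [44,55)=4

i=0 t=6 v=3: → [0,11); WM=−∞
i=1 t=10 v=7: → [0,11); WM=−∞
i=2 t=12 v=4: → [11,22); WM=−∞
i=3 t=29 v=5: → [22,33); WM=28; [0,11) fires=2 [11,22) fires=1
i=4 t=34 v=5: → [33,44); WM=28
i=5 t=35 v=2: → [33,44); WM=28
i=6 t=38 v=3: → [33,44); WM=28
i=7 t=40 v=6: → [33,44); WM=39; [22,33) fires=1
i=8 t=41 v=5: → [33,44); WM=39
i=9 t=28 v=4: DROP (t<39-3); WM=39
i=10 t=47 v=1: → [44,55); WM=39
i=11 t=47 v=4: → [44,55); WM=46; [33,44) fires=4
i=12 t=52 v=3: → [44,55); WM=46
i=13 t=54 v=2: → [44,55); WM=46
i=14 t=38 v=8: DROP (t<46-3); WM=46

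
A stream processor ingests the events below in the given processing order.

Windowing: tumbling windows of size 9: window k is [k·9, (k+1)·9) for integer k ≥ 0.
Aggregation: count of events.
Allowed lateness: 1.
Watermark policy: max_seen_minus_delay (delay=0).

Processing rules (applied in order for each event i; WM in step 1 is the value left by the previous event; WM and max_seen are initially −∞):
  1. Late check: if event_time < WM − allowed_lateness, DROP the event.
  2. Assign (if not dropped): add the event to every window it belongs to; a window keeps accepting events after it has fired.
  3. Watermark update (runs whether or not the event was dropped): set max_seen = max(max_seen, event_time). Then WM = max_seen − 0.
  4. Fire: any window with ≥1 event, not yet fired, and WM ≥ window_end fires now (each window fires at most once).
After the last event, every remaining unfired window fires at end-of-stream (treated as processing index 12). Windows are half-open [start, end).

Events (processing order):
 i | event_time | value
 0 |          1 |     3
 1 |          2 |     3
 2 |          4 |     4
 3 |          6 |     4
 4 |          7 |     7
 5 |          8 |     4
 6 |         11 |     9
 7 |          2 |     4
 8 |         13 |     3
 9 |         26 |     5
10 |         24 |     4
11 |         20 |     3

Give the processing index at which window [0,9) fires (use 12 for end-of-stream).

i=0 t=1 v=3: → [0,9); WM=1
i=1 t=2 v=3: → [0,9); WM=2
i=2 t=4 v=4: → [0,9); WM=4
i=3 t=6 v=4: → [0,9); WM=6
i=4 t=7 v=7: → [0,9); WM=7
i=5 t=8 v=4: → [0,9); WM=8
i=6 t=11 v=9: → [9,18); WM=11; [0,9) fires=6
i=7 t=2 v=4: DROP (t<11-1); WM=11
i=8 t=13 v=3: → [9,18); WM=13
i=9 t=26 v=5: → [18,27); WM=26; [9,18) fires=2
i=10 t=24 v=4: DROP (t<26-1); WM=26
i=11 t=20 v=3: DROP (t<26-1); WM=26

6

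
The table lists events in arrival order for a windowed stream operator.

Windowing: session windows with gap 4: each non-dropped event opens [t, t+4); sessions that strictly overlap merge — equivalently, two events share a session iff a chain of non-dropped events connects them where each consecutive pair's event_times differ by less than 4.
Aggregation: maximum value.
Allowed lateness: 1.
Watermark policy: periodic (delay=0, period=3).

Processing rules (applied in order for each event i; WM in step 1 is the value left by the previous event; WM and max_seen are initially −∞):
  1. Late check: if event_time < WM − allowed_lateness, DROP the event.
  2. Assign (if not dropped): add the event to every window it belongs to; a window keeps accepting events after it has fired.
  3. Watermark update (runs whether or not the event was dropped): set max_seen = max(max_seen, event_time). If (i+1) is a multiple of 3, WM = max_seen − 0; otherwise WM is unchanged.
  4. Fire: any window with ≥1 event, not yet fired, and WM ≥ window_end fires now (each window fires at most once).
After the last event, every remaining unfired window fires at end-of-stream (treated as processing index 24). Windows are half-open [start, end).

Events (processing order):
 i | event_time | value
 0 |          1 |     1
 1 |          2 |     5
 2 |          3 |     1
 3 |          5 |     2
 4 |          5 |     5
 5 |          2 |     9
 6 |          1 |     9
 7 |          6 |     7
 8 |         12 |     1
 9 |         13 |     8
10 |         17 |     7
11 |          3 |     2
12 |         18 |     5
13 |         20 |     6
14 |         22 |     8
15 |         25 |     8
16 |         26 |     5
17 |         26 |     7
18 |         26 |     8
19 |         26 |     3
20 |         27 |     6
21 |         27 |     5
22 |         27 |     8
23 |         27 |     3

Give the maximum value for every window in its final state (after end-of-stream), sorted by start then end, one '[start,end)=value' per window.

[1,10)=9 [12,17)=8 [17,31)=8

i=0 t=1 v=1: → [1,5); WM=−∞
i=1 t=2 v=5: → [1,6); WM=−∞
i=2 t=3 v=1: → [1,7); WM=3
i=3 t=5 v=2: → [1,9); WM=3
i=4 t=5 v=5: → [1,9); WM=3
i=5 t=2 v=9: → [1,9); WM=5
i=6 t=1 v=9: DROP (t<5-1); WM=5
i=7 t=6 v=7: → [1,10); WM=5
i=8 t=12 v=1: → [12,16); WM=12
i=9 t=13 v=8: → [12,17); WM=12
i=10 t=17 v=7: → [17,21); WM=12
i=11 t=3 v=2: DROP (t<12-1); WM=17
i=12 t=18 v=5: → [17,22); WM=17
i=13 t=20 v=6: → [17,24); WM=17
i=14 t=22 v=8: → [17,26); WM=22
i=15 t=25 v=8: → [17,29); WM=22
i=16 t=26 v=5: → [17,30); WM=22
i=17 t=26 v=7: → [17,30); WM=26
i=18 t=26 v=8: → [17,30); WM=26
i=19 t=26 v=3: → [17,30); WM=26
i=20 t=27 v=6: → [17,31); WM=27
i=21 t=27 v=5: → [17,31); WM=27
i=22 t=27 v=8: → [17,31); WM=27
i=23 t=27 v=3: → [17,31); WM=27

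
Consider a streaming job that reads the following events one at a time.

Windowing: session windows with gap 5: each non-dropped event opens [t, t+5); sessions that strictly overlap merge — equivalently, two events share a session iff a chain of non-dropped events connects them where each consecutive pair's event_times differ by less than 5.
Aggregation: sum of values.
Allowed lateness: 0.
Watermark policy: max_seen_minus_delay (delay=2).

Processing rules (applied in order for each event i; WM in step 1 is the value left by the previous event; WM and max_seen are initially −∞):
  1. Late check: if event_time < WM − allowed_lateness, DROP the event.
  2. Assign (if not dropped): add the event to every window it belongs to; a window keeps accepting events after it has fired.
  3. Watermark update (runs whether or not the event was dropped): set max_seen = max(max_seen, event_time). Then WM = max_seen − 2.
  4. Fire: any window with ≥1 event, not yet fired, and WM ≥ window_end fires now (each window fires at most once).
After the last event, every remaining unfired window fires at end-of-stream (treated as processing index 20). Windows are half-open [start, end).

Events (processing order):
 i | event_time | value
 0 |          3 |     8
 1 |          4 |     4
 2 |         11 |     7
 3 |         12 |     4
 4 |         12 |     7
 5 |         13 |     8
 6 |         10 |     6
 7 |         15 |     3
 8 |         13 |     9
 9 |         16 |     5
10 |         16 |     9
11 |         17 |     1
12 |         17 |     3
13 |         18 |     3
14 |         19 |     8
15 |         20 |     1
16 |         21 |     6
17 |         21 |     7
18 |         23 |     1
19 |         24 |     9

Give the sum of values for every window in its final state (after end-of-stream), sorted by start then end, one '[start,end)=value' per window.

i=0 t=3 v=8: → [3,8); WM=1
i=1 t=4 v=4: → [3,9); WM=2
i=2 t=11 v=7: → [11,16); WM=9
i=3 t=12 v=4: → [11,17); WM=10
i=4 t=12 v=7: → [11,17); WM=10
i=5 t=13 v=8: → [11,18); WM=11
i=6 t=10 v=6: DROP (t<11-0); WM=11
i=7 t=15 v=3: → [11,20); WM=13
i=8 t=13 v=9: → [11,20); WM=13
i=9 t=16 v=5: → [11,21); WM=14
i=10 t=16 v=9: → [11,21); WM=14
i=11 t=17 v=1: → [11,22); WM=15
i=12 t=17 v=3: → [11,22); WM=15
i=13 t=18 v=3: → [11,23); WM=16
i=14 t=19 v=8: → [11,24); WM=17
i=15 t=20 v=1: → [11,25); WM=18
i=16 t=21 v=6: → [11,26); WM=19
i=17 t=21 v=7: → [11,26); WM=19
i=18 t=23 v=1: → [11,28); WM=21
i=19 t=24 v=9: → [11,29); WM=22

[3,9)=12 [11,29)=91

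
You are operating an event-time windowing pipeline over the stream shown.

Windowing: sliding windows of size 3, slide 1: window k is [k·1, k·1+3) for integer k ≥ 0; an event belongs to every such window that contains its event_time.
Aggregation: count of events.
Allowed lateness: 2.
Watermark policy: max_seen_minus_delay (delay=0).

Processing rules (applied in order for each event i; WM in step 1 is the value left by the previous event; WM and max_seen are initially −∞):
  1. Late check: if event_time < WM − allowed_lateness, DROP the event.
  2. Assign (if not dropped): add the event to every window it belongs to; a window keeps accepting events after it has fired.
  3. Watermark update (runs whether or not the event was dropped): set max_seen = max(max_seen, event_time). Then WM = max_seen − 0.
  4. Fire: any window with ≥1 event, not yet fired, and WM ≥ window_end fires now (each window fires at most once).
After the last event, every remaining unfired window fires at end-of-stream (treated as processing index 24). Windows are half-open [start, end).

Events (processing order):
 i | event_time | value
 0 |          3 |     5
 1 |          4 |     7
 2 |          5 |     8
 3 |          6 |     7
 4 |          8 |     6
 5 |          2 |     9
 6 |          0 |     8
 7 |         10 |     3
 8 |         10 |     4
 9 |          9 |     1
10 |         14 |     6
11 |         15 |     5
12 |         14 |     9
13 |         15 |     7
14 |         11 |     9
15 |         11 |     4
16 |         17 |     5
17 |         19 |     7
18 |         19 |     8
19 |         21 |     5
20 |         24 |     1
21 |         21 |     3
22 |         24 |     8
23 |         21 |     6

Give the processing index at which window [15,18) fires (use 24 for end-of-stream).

i=0 t=3 v=5: → [3,6),[2,5),[1,4); WM=3
i=1 t=4 v=7: → [4,7),[3,6),[2,5); WM=4; [1,4) fires=1
i=2 t=5 v=8: → [5,8),[4,7),[3,6); WM=5; [2,5) fires=2
i=3 t=6 v=7: → [6,9),[5,8),[4,7); WM=6; [3,6) fires=3
i=4 t=8 v=6: → [8,11),[7,10),[6,9); WM=8; [4,7) fires=3 [5,8) fires=2
i=5 t=2 v=9: DROP (t<8-2); WM=8
i=6 t=0 v=8: DROP (t<8-2); WM=8
i=7 t=10 v=3: → [10,13),[9,12),[8,11); WM=10; [6,9) fires=2 [7,10) fires=1
i=8 t=10 v=4: → [10,13),[9,12),[8,11); WM=10
i=9 t=9 v=1: → [9,12),[8,11),[7,10); WM=10
i=10 t=14 v=6: → [14,17),[13,16),[12,15); WM=14; [8,11) fires=4 [9,12) fires=3 [10,13) fires=2
i=11 t=15 v=5: → [15,18),[14,17),[13,16); WM=15; [12,15) fires=1
i=12 t=14 v=9: → [14,17),[13,16),[12,15); WM=15
i=13 t=15 v=7: → [15,18),[14,17),[13,16); WM=15
i=14 t=11 v=9: DROP (t<15-2); WM=15
i=15 t=11 v=4: DROP (t<15-2); WM=15
i=16 t=17 v=5: → [17,20),[16,19),[15,18); WM=17; [13,16) fires=4 [14,17) fires=4
i=17 t=19 v=7: → [19,22),[18,21),[17,20); WM=19; [15,18) fires=3 [16,19) fires=1
i=18 t=19 v=8: → [19,22),[18,21),[17,20); WM=19
i=19 t=21 v=5: → [21,24),[20,23),[19,22); WM=21; [17,20) fires=3 [18,21) fires=2
i=20 t=24 v=1: → [24,27),[23,26),[22,25); WM=24; [19,22) fires=3 [20,23) fires=1 [21,24) fires=1
i=21 t=21 v=3: DROP (t<24-2); WM=24
i=22 t=24 v=8: → [24,27),[23,26),[22,25); WM=24
i=23 t=21 v=6: DROP (t<24-2); WM=24

17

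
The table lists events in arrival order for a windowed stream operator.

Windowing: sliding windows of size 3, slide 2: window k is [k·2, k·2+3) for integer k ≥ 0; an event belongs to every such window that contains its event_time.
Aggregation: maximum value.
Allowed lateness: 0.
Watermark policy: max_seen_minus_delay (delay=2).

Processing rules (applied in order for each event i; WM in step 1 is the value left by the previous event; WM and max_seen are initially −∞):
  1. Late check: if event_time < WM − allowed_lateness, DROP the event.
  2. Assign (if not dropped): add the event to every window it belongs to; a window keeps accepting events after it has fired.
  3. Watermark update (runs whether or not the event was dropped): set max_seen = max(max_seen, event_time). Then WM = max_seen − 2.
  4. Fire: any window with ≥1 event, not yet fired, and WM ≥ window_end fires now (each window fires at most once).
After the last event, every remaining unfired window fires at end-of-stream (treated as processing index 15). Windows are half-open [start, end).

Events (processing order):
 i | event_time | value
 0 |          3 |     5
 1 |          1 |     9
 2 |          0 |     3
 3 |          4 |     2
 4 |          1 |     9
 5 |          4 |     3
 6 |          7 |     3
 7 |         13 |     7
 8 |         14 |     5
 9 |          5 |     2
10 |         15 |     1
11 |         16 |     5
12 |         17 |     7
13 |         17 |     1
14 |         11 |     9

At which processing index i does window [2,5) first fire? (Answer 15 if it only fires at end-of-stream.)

i=0 t=3 v=5: → [2,5); WM=1
i=1 t=1 v=9: → [0,3); WM=1
i=2 t=0 v=3: DROP (t<1-0); WM=1
i=3 t=4 v=2: → [4,7),[2,5); WM=2
i=4 t=1 v=9: DROP (t<2-0); WM=2
i=5 t=4 v=3: → [4,7),[2,5); WM=2
i=6 t=7 v=3: → [6,9); WM=5; [0,3) fires=9 [2,5) fires=5
i=7 t=13 v=7: → [12,15); WM=11; [4,7) fires=3 [6,9) fires=3
i=8 t=14 v=5: → [14,17),[12,15); WM=12
i=9 t=5 v=2: DROP (t<12-0); WM=12
i=10 t=15 v=1: → [14,17); WM=13
i=11 t=16 v=5: → [16,19),[14,17); WM=14
i=12 t=17 v=7: → [16,19); WM=15; [12,15) fires=7
i=13 t=17 v=1: → [16,19); WM=15
i=14 t=11 v=9: DROP (t<15-0); WM=15

6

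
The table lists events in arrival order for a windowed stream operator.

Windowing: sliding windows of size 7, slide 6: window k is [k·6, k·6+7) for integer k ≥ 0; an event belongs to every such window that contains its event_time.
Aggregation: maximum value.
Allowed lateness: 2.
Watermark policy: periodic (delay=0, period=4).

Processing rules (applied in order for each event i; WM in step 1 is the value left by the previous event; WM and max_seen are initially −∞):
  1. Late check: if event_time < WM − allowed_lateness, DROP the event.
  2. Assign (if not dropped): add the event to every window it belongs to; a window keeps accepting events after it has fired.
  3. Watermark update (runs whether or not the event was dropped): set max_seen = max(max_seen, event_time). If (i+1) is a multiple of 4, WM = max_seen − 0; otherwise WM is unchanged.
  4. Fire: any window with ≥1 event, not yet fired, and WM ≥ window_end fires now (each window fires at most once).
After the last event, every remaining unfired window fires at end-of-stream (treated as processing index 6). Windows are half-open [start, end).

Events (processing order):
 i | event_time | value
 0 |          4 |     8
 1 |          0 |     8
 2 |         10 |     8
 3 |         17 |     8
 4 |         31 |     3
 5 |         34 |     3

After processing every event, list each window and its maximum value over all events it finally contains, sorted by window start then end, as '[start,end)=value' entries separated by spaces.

[0,7)=8 [6,13)=8 [12,19)=8 [30,37)=3

i=0 t=4 v=8: → [0,7); WM=−∞
i=1 t=0 v=8: → [0,7); WM=−∞
i=2 t=10 v=8: → [6,13); WM=−∞
i=3 t=17 v=8: → [12,19); WM=17; [0,7) fires=8 [6,13) fires=8
i=4 t=31 v=3: → [30,37); WM=17
i=5 t=34 v=3: → [30,37); WM=17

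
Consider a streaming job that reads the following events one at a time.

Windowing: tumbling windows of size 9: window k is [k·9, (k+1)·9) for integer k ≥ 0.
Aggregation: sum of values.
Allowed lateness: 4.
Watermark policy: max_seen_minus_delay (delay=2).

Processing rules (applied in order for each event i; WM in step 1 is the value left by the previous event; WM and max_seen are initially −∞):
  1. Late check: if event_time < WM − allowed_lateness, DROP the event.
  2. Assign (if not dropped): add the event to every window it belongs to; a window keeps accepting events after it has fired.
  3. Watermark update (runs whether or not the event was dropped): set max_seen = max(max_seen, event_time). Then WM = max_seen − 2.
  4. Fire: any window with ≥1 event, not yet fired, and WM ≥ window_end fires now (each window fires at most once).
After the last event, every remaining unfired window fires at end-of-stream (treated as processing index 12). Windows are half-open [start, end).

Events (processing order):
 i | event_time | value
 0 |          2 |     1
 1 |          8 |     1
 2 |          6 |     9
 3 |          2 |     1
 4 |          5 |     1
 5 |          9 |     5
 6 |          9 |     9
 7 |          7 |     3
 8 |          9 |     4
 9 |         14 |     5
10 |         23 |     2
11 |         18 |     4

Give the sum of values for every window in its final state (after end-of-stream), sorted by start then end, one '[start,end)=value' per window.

[0,9)=16 [9,18)=23 [18,27)=6

i=0 t=2 v=1: → [0,9); WM=0
i=1 t=8 v=1: → [0,9); WM=6
i=2 t=6 v=9: → [0,9); WM=6
i=3 t=2 v=1: → [0,9); WM=6
i=4 t=5 v=1: → [0,9); WM=6
i=5 t=9 v=5: → [9,18); WM=7
i=6 t=9 v=9: → [9,18); WM=7
i=7 t=7 v=3: → [0,9); WM=7
i=8 t=9 v=4: → [9,18); WM=7
i=9 t=14 v=5: → [9,18); WM=12; [0,9) fires=16
i=10 t=23 v=2: → [18,27); WM=21; [9,18) fires=23
i=11 t=18 v=4: → [18,27); WM=21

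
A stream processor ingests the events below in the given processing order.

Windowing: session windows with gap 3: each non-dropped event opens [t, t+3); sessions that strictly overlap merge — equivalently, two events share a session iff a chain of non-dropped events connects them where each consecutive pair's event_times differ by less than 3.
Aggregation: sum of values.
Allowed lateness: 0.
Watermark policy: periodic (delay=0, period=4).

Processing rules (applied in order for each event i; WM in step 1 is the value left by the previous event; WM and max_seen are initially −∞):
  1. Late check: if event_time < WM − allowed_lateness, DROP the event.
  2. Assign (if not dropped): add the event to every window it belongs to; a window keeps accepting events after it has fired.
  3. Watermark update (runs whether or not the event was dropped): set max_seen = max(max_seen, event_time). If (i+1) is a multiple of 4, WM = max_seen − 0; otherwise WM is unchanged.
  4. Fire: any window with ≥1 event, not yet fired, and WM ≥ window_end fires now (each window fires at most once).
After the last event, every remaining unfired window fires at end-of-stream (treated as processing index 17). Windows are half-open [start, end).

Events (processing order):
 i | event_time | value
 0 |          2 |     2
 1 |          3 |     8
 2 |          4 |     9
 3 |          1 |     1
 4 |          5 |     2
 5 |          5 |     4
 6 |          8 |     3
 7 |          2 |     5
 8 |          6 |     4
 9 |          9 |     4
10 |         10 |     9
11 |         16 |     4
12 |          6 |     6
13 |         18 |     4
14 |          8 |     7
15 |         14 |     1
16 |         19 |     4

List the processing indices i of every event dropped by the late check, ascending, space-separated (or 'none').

7 8 12 14 15

i=0 t=2 v=2: → [2,5); WM=−∞
i=1 t=3 v=8: → [2,6); WM=−∞
i=2 t=4 v=9: → [2,7); WM=−∞
i=3 t=1 v=1: → [1,7); WM=4
i=4 t=5 v=2: → [1,8); WM=4
i=5 t=5 v=4: → [1,8); WM=4
i=6 t=8 v=3: → [8,11); WM=4
i=7 t=2 v=5: DROP (t<4-0); WM=8
i=8 t=6 v=4: DROP (t<8-0); WM=8
i=9 t=9 v=4: → [8,12); WM=8
i=10 t=10 v=9: → [8,13); WM=8
i=11 t=16 v=4: → [16,19); WM=16
i=12 t=6 v=6: DROP (t<16-0); WM=16
i=13 t=18 v=4: → [16,21); WM=16
i=14 t=8 v=7: DROP (t<16-0); WM=16
i=15 t=14 v=1: DROP (t<16-0); WM=18
i=16 t=19 v=4: → [16,22); WM=18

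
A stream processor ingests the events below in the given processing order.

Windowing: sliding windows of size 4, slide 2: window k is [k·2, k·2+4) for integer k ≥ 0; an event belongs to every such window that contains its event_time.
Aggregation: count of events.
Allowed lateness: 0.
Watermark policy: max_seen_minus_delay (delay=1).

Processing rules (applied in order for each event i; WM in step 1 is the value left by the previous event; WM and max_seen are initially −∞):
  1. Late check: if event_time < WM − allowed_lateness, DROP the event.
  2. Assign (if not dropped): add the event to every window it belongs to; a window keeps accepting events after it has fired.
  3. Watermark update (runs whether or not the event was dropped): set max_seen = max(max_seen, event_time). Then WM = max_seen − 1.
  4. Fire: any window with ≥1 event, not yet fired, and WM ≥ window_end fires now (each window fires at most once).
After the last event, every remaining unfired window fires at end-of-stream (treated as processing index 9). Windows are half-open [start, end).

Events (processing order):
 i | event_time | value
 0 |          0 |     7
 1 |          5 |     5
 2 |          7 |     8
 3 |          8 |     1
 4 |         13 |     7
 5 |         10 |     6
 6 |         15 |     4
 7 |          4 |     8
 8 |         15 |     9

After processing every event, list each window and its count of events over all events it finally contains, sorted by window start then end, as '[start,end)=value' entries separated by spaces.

[0,4)=1 [2,6)=1 [4,8)=2 [6,10)=2 [8,12)=1 [10,14)=1 [12,16)=3 [14,18)=2

i=0 t=0 v=7: → [0,4); WM=-1
i=1 t=5 v=5: → [4,8),[2,6); WM=4; [0,4) fires=1
i=2 t=7 v=8: → [6,10),[4,8); WM=6; [2,6) fires=1
i=3 t=8 v=1: → [8,12),[6,10); WM=7
i=4 t=13 v=7: → [12,16),[10,14); WM=12; [4,8) fires=2 [6,10) fires=2 [8,12) fires=1
i=5 t=10 v=6: DROP (t<12-0); WM=12
i=6 t=15 v=4: → [14,18),[12,16); WM=14; [10,14) fires=1
i=7 t=4 v=8: DROP (t<14-0); WM=14
i=8 t=15 v=9: → [14,18),[12,16); WM=14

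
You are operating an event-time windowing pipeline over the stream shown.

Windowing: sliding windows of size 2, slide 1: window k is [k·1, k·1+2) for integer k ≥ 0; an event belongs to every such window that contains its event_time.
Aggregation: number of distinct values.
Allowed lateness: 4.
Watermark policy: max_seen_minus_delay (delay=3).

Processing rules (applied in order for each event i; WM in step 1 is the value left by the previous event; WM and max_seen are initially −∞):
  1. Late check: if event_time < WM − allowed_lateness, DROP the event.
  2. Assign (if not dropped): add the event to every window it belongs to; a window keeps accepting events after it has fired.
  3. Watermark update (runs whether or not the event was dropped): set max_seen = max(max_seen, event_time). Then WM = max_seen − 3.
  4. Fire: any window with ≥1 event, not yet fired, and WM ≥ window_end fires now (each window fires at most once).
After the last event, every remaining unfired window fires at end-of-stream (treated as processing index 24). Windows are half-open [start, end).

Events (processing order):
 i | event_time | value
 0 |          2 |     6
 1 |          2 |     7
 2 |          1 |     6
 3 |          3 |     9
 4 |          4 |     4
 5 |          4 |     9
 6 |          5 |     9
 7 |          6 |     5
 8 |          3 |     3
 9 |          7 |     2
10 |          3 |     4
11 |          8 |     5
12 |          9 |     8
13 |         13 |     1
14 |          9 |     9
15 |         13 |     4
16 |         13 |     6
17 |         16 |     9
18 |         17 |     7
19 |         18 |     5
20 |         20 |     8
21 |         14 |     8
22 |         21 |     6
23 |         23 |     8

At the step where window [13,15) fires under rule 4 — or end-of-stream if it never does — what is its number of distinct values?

i=0 t=2 v=6: → [2,4),[1,3); WM=-1
i=1 t=2 v=7: → [2,4),[1,3); WM=-1
i=2 t=1 v=6: → [1,3),[0,2); WM=-1
i=3 t=3 v=9: → [3,5),[2,4); WM=0
i=4 t=4 v=4: → [4,6),[3,5); WM=1
i=5 t=4 v=9: → [4,6),[3,5); WM=1
i=6 t=5 v=9: → [5,7),[4,6); WM=2; [0,2) fires=1
i=7 t=6 v=5: → [6,8),[5,7); WM=3; [1,3) fires=2
i=8 t=3 v=3: → [3,5),[2,4); WM=3
i=9 t=7 v=2: → [7,9),[6,8); WM=4; [2,4) fires=4
i=10 t=3 v=4: → [3,5),[2,4); WM=4
i=11 t=8 v=5: → [8,10),[7,9); WM=5; [3,5) fires=3
i=12 t=9 v=8: → [9,11),[8,10); WM=6; [4,6) fires=2
i=13 t=13 v=1: → [13,15),[12,14); WM=10; [5,7) fires=2 [6,8) fires=2 [7,9) fires=2 [8,10) fires=2
i=14 t=9 v=9: → [9,11),[8,10); WM=10
i=15 t=13 v=4: → [13,15),[12,14); WM=10
i=16 t=13 v=6: → [13,15),[12,14); WM=10
i=17 t=16 v=9: → [16,18),[15,17); WM=13; [9,11) fires=2
i=18 t=17 v=7: → [17,19),[16,18); WM=14; [12,14) fires=3
i=19 t=18 v=5: → [18,20),[17,19); WM=15; [13,15) fires=3
i=20 t=20 v=8: → [20,22),[19,21); WM=17; [15,17) fires=1
i=21 t=14 v=8: → [14,16),[13,15); WM=17; [14,16) fires=1
i=22 t=21 v=6: → [21,23),[20,22); WM=18; [16,18) fires=2
i=23 t=23 v=8: → [23,25),[22,24); WM=20; [17,19) fires=2 [18,20) fires=1

3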